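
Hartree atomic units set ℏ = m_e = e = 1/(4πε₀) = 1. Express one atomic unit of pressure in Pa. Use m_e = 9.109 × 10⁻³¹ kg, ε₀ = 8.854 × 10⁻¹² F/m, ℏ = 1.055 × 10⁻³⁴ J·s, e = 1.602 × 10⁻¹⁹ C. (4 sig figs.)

The unique combination of the constants set to 1 with dimensions of pressure is P_au = E_h/a₀³ = m_e⁴e¹⁰/((4πε₀)⁵ℏ⁸).
E_h = 4.354 × 10⁻¹⁸ J
a₀ = 5.297 × 10⁻¹¹ m
E_h/a₀³ = 2.929 × 10¹³ Pa

2.929 × 10¹³ Pa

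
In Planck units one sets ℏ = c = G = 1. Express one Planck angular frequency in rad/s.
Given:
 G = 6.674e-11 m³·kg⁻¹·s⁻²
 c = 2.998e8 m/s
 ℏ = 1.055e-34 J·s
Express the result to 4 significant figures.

ω_P = √(c⁵/(ℏG))
  = √(3.440e86)
  = 1.855e43 rad/s

1.855e43 rad/s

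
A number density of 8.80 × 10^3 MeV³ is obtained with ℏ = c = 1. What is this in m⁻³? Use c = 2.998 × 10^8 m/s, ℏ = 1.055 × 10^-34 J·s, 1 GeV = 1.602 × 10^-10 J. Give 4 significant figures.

1.143 × 10^42 m⁻³

Number density is [L]⁻³ = [E]³/(ℏc)³.
1 GeV³ → 1/(ℏc)³ × (1 GeV in J)³ = 1.299 × 10^47 m⁻³.
Convert the energy scale: 8.80 × 10^3 MeV³ = 8.80 × 10^-6 GeV³.
Result: 8.80 × 10^-6 × 1.299 × 10^47 = 1.143 × 10^42 m⁻³.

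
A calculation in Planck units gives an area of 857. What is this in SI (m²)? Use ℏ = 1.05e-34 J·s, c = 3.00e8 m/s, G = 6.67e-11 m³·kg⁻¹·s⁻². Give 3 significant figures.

One Planck area: A_P = ℏG/c³ = 2.59e-70 m².
857 × 2.59e-70 m² = 2.22e-67 m²

2.22e-67 m²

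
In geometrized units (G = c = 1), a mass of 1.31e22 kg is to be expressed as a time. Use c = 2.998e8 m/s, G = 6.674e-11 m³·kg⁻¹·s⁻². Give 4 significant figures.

3.245e-14 s

Mass → time via G/c³.
1.31e22 kg × (G/c³) = 3.245e-14 s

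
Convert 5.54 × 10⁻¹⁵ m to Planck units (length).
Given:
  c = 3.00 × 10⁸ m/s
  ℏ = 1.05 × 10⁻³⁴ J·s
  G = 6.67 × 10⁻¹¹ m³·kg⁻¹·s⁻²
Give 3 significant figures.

3.44 × 10²⁰

Planck length: ℓ_P = √(ℏG/c³) = 1.61 × 10⁻³⁵ m.
5.54 × 10⁻¹⁵ / 1.61 × 10⁻³⁵ = 3.44 × 10²⁰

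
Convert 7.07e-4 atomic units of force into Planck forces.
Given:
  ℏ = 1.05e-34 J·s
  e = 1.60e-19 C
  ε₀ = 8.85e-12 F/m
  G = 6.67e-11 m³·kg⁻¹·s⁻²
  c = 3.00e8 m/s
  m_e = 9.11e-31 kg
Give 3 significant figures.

4.85e-55

atomic unit of force: F_au = E_h/a₀ = m_e²e⁶/((4πε₀)³ℏ⁴) = 8.33e-8 N
Planck force: F_P = c⁴/G = 1.21e44 N
7.07e-4 × 8.33e-8 / 1.21e44 = 4.85e-55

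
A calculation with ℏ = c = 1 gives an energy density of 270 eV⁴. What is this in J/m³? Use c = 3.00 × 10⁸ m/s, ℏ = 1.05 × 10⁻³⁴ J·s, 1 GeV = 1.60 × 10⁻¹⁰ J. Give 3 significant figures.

5.66 × 10³ J/m³

[E]/[L]³ = [E]⁴/(ℏc)³; restore (ℏc)⁻³.
1 GeV⁴ → 1/(ℏc)³ × (1 GeV in J)⁴ = 2.10 × 10³⁷ J/m³.
Convert the energy scale: 270 eV⁴ = 2.70 × 10⁻³⁴ GeV⁴.
Result: 2.70 × 10⁻³⁴ × 2.10 × 10³⁷ = 5.66 × 10³ J/m³.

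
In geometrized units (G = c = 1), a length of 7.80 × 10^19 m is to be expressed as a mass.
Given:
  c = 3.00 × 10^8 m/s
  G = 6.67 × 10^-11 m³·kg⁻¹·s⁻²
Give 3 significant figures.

Length → mass via c²/G.
7.80 × 10^19 m × (c²/G) = 1.05 × 10^47 kg

1.05 × 10^47 kg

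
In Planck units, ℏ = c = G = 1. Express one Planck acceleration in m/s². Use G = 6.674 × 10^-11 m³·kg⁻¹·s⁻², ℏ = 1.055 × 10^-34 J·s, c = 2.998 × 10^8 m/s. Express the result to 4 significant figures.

5.560 × 10^51 m/s²

From ℏ = c = G = 1 the acceleration scale is a_P = √(c⁷/(ℏG)).
  = √(3.092 × 10^103)
  = 5.560 × 10^51 m/s²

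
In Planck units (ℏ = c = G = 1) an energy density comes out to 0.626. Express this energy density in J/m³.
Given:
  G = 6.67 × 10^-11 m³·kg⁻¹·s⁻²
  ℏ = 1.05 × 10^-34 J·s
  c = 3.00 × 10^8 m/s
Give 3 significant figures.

2.93 × 10^113 J/m³

One Planck energy density: u_P = c⁷/(ℏG²) = 4.68 × 10^113 J/m³.
0.626 × 4.68 × 10^113 J/m³ = 2.93 × 10^113 J/m³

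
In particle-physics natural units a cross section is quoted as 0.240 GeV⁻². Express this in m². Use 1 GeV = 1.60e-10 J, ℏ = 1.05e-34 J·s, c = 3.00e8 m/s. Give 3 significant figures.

9.30e-33 m²

Area is [L]² = [E]⁻²·(ℏc)²; restore (ℏc)².
1 GeV⁻² → (ℏc)² × (1 GeV in J)⁻² = 3.88e-32 m².
Result: 0.240 × 3.88e-32 = 9.30e-33 m².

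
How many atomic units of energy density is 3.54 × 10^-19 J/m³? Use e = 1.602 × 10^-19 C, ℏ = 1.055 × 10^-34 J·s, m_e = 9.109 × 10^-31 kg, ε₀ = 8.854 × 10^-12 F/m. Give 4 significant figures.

atomic unit of energy density: u_au = E_h/a₀³ = m_e⁴e¹⁰/((4πε₀)⁵ℏ⁸) = 2.929 × 10^13 J/m³.
3.54 × 10^-19 / 2.929 × 10^13 = 1.209 × 10^-32

1.209 × 10^-32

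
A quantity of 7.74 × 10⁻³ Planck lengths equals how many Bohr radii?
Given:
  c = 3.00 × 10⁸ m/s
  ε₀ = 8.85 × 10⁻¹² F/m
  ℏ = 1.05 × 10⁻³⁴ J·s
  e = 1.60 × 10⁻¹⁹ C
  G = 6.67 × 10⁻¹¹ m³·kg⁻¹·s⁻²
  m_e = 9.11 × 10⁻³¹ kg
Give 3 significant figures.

2.37 × 10⁻²⁷

Planck length: ℓ_P = √(ℏG/c³) = 1.61 × 10⁻³⁵ m
Bohr radius: a₀ = 4πε₀ℏ²/(m_e e²) = 5.26 × 10⁻¹¹ m
7.74 × 10⁻³ × 1.61 × 10⁻³⁵ / 5.26 × 10⁻¹¹ = 2.37 × 10⁻²⁷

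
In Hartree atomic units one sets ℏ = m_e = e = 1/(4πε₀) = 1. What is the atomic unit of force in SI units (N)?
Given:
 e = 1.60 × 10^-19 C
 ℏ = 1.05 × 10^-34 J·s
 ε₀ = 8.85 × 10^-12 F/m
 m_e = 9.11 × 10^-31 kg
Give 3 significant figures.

8.33 × 10^-8 N

F_au = E_h/a₀ = m_e²e⁶/((4πε₀)³ℏ⁴)
E_h = 4.38 × 10^-18 J
a₀ = 5.26 × 10^-11 m
E_h/a₀ = 8.33 × 10^-8 N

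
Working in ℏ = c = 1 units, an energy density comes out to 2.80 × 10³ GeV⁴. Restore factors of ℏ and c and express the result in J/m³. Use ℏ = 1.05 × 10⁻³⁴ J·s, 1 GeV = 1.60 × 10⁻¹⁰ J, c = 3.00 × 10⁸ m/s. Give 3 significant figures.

5.87 × 10⁴⁰ J/m³

[E]/[L]³ = [E]⁴/(ℏc)³; restore (ℏc)⁻³.
1 GeV⁴ → 1/(ℏc)³ × (1 GeV in J)⁴ = 2.10 × 10³⁷ J/m³.
Result: 2.80 × 10³ × 2.10 × 10³⁷ = 5.87 × 10⁴⁰ J/m³.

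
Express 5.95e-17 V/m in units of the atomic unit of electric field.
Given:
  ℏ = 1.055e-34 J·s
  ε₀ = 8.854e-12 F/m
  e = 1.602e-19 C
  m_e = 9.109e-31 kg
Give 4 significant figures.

1.160e-28

atomic unit of electric field: E_au = E_h/(e a₀) = m_e²e⁵/((4πε₀)³ℏ⁴) = 5.131e11 V/m.
5.95e-17 / 5.131e11 = 1.160e-28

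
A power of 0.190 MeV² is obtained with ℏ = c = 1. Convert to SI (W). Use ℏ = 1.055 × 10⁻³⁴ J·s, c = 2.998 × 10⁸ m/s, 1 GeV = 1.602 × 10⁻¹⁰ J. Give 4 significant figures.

4.622 × 10⁷ W

Power is [E]/[T] = [E]²/ℏ.
1 GeV² → 1/ℏ × (1 GeV in J)² = 2.433 × 10¹⁴ W.
Convert the energy scale: 0.190 MeV² = 1.90 × 10⁻⁷ GeV².
Result: 1.90 × 10⁻⁷ × 2.433 × 10¹⁴ = 4.622 × 10⁷ W.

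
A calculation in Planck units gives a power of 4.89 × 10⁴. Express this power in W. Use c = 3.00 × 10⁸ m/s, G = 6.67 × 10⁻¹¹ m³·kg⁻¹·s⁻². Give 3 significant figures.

1.78 × 10⁵⁷ W

One Planck power: P_P = c⁵/G = 3.64 × 10⁵² W.
4.89 × 10⁴ × 3.64 × 10⁵² W = 1.78 × 10⁵⁷ W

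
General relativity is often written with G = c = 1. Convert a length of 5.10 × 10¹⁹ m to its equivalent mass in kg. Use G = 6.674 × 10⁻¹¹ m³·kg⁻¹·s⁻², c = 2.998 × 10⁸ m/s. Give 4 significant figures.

Length → mass via c²/G.
5.10 × 10¹⁹ m × (c²/G) = 6.868 × 10⁴⁶ kg

6.868 × 10⁴⁶ kg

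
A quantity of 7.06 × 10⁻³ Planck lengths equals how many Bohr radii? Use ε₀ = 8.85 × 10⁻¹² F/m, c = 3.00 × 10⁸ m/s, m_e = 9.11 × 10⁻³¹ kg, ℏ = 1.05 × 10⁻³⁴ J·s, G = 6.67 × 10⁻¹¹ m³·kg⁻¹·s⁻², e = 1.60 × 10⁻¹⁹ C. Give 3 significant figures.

2.16 × 10⁻²⁷

Planck length: ℓ_P = √(ℏG/c³) = 1.61 × 10⁻³⁵ m
Bohr radius: a₀ = 4πε₀ℏ²/(m_e e²) = 5.26 × 10⁻¹¹ m
7.06 × 10⁻³ × 1.61 × 10⁻³⁵ / 5.26 × 10⁻¹¹ = 2.16 × 10⁻²⁷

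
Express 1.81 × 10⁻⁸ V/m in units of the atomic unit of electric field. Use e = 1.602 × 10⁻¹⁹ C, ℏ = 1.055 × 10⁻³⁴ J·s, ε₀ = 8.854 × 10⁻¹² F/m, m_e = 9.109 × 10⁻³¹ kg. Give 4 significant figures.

3.528 × 10⁻²⁰

atomic unit of electric field: E_au = E_h/(e a₀) = m_e²e⁵/((4πε₀)³ℏ⁴) = 5.131 × 10¹¹ V/m.
1.81 × 10⁻⁸ / 5.131 × 10¹¹ = 3.528 × 10⁻²⁰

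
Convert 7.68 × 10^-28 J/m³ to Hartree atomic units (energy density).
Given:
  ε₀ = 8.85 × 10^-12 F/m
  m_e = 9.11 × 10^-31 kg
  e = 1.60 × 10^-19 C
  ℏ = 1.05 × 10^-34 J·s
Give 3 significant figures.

2.55 × 10^-41

atomic unit of energy density: u_au = E_h/a₀³ = m_e⁴e¹⁰/((4πε₀)⁵ℏ⁸) = 3.01 × 10^13 J/m³.
7.68 × 10^-28 / 3.01 × 10^13 = 2.55 × 10^-41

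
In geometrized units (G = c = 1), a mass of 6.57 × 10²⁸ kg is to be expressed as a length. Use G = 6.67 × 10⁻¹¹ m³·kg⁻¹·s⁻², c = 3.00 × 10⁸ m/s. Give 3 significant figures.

48.7 m

In G = c = 1 units mass has dimensions of length; the conversion factor is G/c².
6.57 × 10²⁸ kg × (G/c²) = 48.7 m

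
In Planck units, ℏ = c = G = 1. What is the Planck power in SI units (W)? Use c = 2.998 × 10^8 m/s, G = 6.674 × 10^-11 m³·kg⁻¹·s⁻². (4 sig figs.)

From ℏ = c = G = 1 the power scale is P_P = c⁵/G.
  = 2.422 × 10^42 / 6.674 × 10^-11
  = 3.629 × 10^52 W

3.629 × 10^52 W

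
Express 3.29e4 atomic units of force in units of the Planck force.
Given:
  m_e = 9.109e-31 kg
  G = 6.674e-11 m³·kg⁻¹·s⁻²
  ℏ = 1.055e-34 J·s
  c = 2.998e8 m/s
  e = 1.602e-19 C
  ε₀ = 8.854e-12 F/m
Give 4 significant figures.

atomic unit of force: F_au = E_h/a₀ = m_e²e⁶/((4πε₀)³ℏ⁴) = 8.220e-8 N
Planck force: F_P = c⁴/G = 1.210e44 N
3.29e4 × 8.220e-8 / 1.210e44 = 2.234e-47

2.234e-47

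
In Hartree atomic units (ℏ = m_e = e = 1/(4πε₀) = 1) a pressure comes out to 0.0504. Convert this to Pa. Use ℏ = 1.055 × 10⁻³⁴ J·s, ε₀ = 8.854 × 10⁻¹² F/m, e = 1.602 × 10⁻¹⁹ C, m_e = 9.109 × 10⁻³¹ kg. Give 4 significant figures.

One atomic unit of pressure: P_au = E_h/a₀³ = m_e⁴e¹⁰/((4πε₀)⁵ℏ⁸) = 2.929 × 10¹³ Pa.
0.0504 × 2.929 × 10¹³ Pa = 1.476 × 10¹² Pa

1.476 × 10¹² Pa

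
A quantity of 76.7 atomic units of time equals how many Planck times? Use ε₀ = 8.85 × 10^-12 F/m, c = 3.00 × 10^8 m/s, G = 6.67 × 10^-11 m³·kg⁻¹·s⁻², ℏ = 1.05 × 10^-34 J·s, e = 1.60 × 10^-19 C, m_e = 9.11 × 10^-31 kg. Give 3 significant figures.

3.43 × 10^28

atomic unit of time: τ_au = (4πε₀)²ℏ³/(m_e e⁴) = 2.40 × 10^-17 s
Planck time: t_P = √(ℏG/c⁵) = 5.37 × 10^-44 s
76.7 × 2.40 × 10^-17 / 5.37 × 10^-44 = 3.43 × 10^28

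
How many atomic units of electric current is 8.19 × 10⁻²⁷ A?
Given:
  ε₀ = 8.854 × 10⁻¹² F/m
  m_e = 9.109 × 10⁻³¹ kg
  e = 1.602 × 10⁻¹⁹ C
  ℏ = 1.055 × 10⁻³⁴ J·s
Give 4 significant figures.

1.239 × 10⁻²⁴

atomic unit of electric current: I_au = e E_h/ℏ = m_e e⁵/((4πε₀)²ℏ³) = 6.612 × 10⁻³ A.
8.19 × 10⁻²⁷ / 6.612 × 10⁻³ = 1.239 × 10⁻²⁴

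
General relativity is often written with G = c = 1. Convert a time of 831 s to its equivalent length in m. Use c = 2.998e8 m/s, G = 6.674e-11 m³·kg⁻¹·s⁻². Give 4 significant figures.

Time → length via c.
831 s × (c) = 2.491e11 m

2.491e11 m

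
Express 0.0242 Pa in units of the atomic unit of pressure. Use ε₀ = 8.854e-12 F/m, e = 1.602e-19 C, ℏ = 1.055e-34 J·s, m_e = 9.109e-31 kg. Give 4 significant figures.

8.262e-16

atomic unit of pressure: P_au = E_h/a₀³ = m_e⁴e¹⁰/((4πε₀)⁵ℏ⁸) = 2.929e13 Pa.
0.0242 / 2.929e13 = 8.262e-16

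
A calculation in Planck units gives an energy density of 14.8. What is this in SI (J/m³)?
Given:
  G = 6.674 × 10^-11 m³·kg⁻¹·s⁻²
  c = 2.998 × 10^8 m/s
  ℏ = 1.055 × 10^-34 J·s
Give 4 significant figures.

One Planck energy density: u_P = c⁷/(ℏG²) = 4.632 × 10^113 J/m³.
14.8 × 4.632 × 10^113 J/m³ = 6.856 × 10^114 J/m³

6.856 × 10^114 J/m³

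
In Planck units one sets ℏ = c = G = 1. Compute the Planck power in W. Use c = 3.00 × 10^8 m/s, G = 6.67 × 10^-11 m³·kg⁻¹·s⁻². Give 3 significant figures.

P_P = c⁵/G
  = 2.43 × 10^42 / 6.67 × 10^-11
  = 3.64 × 10^52 W

3.64 × 10^52 W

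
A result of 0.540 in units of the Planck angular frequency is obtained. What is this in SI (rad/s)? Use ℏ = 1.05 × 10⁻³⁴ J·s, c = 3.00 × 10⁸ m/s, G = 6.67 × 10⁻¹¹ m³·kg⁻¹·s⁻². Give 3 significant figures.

One Planck angular frequency: ω_P = √(c⁵/(ℏG)) = 1.86 × 10⁴³ rad/s.
0.540 × 1.86 × 10⁴³ rad/s = 1.01 × 10⁴³ rad/s

1.01 × 10⁴³ rad/s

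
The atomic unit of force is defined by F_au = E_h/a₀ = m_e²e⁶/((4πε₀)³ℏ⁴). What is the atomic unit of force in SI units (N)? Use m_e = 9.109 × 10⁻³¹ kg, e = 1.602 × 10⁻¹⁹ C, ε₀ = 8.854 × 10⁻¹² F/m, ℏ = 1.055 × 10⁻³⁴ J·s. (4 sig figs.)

8.220 × 10⁻⁸ N

F_au = E_h/a₀ = m_e²e⁶/((4πε₀)³ℏ⁴)
E_h = 4.354 × 10⁻¹⁸ J
a₀ = 5.297 × 10⁻¹¹ m
E_h/a₀ = 8.220 × 10⁻⁸ N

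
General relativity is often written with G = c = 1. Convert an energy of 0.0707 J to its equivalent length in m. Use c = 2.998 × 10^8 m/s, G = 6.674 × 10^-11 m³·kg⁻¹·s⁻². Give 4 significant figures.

Energy → length via G/c⁴.
0.0707 J × (G/c⁴) = 5.841 × 10^-46 m

5.841 × 10^-46 m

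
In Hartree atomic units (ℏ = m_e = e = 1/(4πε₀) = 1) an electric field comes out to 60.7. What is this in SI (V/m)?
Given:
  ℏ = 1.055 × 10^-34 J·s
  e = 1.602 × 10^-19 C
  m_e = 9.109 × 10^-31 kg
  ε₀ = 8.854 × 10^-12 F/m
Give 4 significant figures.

3.114 × 10^13 V/m

One atomic unit of electric field: E_au = E_h/(e a₀) = m_e²e⁵/((4πε₀)³ℏ⁴) = 5.131 × 10^11 V/m.
60.7 × 5.131 × 10^11 V/m = 3.114 × 10^13 V/m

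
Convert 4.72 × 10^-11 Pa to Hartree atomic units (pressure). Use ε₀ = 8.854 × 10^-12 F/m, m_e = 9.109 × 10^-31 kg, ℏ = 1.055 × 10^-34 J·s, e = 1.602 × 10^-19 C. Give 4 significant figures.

atomic unit of pressure: P_au = E_h/a₀³ = m_e⁴e¹⁰/((4πε₀)⁵ℏ⁸) = 2.929 × 10^13 Pa.
4.72 × 10^-11 / 2.929 × 10^13 = 1.611 × 10^-24

1.611 × 10^-24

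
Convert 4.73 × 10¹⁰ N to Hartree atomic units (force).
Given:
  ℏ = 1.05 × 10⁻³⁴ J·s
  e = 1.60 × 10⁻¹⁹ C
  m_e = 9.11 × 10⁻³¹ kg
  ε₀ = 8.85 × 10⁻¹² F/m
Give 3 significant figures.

atomic unit of force: F_au = E_h/a₀ = m_e²e⁶/((4πε₀)³ℏ⁴) = 8.33 × 10⁻⁸ N.
4.73 × 10¹⁰ / 8.33 × 10⁻⁸ = 5.68 × 10¹⁷

5.68 × 10¹⁷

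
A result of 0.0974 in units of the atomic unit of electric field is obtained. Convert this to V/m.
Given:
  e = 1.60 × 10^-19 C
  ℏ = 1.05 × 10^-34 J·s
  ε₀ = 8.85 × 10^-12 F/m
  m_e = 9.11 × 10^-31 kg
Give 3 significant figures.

5.07 × 10^10 V/m

One atomic unit of electric field: E_au = E_h/(e a₀) = m_e²e⁵/((4πε₀)³ℏ⁴) = 5.20 × 10^11 V/m.
0.0974 × 5.20 × 10^11 V/m = 5.07 × 10^10 V/m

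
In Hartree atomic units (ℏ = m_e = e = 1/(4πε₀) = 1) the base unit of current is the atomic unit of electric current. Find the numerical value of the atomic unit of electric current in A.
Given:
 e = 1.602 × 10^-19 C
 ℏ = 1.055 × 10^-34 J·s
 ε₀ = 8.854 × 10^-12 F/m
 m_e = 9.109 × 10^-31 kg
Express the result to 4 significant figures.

I_au = e E_h/ℏ = m_e e⁵/((4πε₀)²ℏ³)
E_h = 4.354 × 10^-18 J
e·E_h/ℏ = 6.612 × 10^-3 A

6.612 × 10^-3 A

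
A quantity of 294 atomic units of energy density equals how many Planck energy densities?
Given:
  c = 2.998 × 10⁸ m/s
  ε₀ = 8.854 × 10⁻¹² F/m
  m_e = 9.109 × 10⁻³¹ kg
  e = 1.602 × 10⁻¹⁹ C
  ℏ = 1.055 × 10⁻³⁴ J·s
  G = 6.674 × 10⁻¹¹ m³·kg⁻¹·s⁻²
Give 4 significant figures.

1.859 × 10⁻⁹⁸

atomic unit of energy density: u_au = E_h/a₀³ = m_e⁴e¹⁰/((4πε₀)⁵ℏ⁸) = 2.929 × 10¹³ J/m³
Planck energy density: u_P = c⁷/(ℏG²) = 4.632 × 10¹¹³ J/m³
294 × 2.929 × 10¹³ / 4.632 × 10¹¹³ = 1.859 × 10⁻⁹⁸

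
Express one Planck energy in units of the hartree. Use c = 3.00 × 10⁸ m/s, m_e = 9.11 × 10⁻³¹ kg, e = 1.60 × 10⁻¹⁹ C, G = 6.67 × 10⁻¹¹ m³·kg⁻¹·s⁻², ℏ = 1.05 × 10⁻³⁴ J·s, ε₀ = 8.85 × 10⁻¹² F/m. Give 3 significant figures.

Planck energy: E_P = √(ℏc⁵/G) = 1.96 × 10⁹ J
hartree: E_h = m_e e⁴/(4πε₀ℏ)² = 4.38 × 10⁻¹⁸ J
ratio = 1.96 × 10⁹ / 4.38 × 10⁻¹⁸ = 4.47 × 10²⁶

4.47 × 10²⁶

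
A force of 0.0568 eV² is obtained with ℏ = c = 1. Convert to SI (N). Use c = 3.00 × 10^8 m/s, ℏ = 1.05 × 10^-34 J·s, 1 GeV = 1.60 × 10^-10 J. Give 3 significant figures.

Force is [E]/[L] = [E]²/(ℏc); restore (ℏc)⁻¹.
1 GeV² → 1/(ℏc) × (1 GeV in J)² = 8.13 × 10^5 N.
Convert the energy scale: 0.0568 eV² = 5.68 × 10^-20 GeV².
Result: 5.68 × 10^-20 × 8.13 × 10^5 = 4.62 × 10^-14 N.

4.62 × 10^-14 N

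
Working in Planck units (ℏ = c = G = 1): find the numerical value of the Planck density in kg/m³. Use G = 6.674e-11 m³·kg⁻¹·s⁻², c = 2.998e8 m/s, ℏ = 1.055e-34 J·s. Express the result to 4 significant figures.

The unique combination of the constants set to 1 with dimensions of density is ρ_P = c⁵/(ℏG²).
  = 2.422e42 / 4.699e-55
  = 5.154e96 kg/m³

5.154e96 kg/m³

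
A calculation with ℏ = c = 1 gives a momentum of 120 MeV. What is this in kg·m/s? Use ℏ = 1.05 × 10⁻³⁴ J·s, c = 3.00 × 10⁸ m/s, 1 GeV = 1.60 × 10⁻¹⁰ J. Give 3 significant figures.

6.40 × 10⁻²⁰ kg·m/s

Momentum is [E]/c; divide by c.
1 GeV → 1/c × (1 GeV in J) = 5.33 × 10⁻¹⁹ kg·m/s.
Convert the energy scale: 120 MeV = 0.120 GeV.
Result: 0.120 × 5.33 × 10⁻¹⁹ = 6.40 × 10⁻²⁰ kg·m/s.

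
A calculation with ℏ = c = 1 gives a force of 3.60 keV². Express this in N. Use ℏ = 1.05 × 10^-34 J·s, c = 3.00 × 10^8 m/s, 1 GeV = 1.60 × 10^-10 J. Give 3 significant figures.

Force is [E]/[L] = [E]²/(ℏc); restore (ℏc)⁻¹.
1 GeV² → 1/(ℏc) × (1 GeV in J)² = 8.13 × 10^5 N.
Convert the energy scale: 3.60 keV² = 3.60 × 10^-12 GeV².
Result: 3.60 × 10^-12 × 8.13 × 10^5 = 2.93 × 10^-6 N.

2.93 × 10^-6 N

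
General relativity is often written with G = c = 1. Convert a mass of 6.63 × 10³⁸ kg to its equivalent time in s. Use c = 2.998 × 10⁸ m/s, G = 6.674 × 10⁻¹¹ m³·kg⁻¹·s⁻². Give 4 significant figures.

Mass → time via G/c³.
6.63 × 10³⁸ kg × (G/c³) = 1.642 × 10³ s

1.642 × 10³ s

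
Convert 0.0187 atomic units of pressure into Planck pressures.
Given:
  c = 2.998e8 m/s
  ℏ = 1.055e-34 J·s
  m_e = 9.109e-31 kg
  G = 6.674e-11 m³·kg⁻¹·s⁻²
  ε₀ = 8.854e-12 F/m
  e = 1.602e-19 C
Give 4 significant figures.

atomic unit of pressure: P_au = E_h/a₀³ = m_e⁴e¹⁰/((4πε₀)⁵ℏ⁸) = 2.929e13 Pa
Planck pressure: p_P = c⁷/(ℏG²) = 4.632e113 Pa
0.0187 × 2.929e13 / 4.632e113 = 1.182e-102

1.182e-102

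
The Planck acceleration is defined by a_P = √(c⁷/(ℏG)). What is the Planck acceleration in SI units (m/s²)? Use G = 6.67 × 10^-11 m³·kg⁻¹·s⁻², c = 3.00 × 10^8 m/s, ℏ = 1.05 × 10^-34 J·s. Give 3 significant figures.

5.59 × 10^51 m/s²

a_P = √(c⁷/(ℏG))
  = √(3.12 × 10^103)
  = 5.59 × 10^51 m/s²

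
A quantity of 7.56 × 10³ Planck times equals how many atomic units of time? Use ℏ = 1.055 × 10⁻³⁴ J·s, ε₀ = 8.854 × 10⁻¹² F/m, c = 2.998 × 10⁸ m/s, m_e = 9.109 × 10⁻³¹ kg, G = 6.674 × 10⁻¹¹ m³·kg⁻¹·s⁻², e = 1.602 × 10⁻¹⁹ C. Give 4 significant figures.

1.682 × 10⁻²³

Planck time: t_P = √(ℏG/c⁵) = 5.392 × 10⁻⁴⁴ s
atomic unit of time: τ_au = (4πε₀)²ℏ³/(m_e e⁴) = 2.423 × 10⁻¹⁷ s
7.56 × 10³ × 5.392 × 10⁻⁴⁴ / 2.423 × 10⁻¹⁷ = 1.682 × 10⁻²³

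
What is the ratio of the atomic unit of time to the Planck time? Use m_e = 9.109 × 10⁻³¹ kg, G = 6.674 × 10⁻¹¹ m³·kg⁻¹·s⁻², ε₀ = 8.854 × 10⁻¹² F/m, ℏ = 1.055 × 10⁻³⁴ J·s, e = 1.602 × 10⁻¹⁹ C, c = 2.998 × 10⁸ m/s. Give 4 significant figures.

4.494 × 10²⁶

atomic unit of time: τ_au = (4πε₀)²ℏ³/(m_e e⁴) = 2.423 × 10⁻¹⁷ s
Planck time: t_P = √(ℏG/c⁵) = 5.392 × 10⁻⁴⁴ s
ratio = 2.423 × 10⁻¹⁷ / 5.392 × 10⁻⁴⁴ = 4.494 × 10²⁶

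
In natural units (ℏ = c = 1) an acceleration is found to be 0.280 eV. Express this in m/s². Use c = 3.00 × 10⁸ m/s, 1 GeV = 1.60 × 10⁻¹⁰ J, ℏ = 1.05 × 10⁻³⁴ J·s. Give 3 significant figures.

Acceleration is [L]/[T]² = c·[E]/ℏ.
1 GeV → c/ℏ × (1 GeV in J) = 4.57 × 10³² m/s².
Convert the energy scale: 0.280 eV = 2.80 × 10⁻¹⁰ GeV.
Result: 2.80 × 10⁻¹⁰ × 4.57 × 10³² = 1.28 × 10²³ m/s².

1.28 × 10²³ m/s²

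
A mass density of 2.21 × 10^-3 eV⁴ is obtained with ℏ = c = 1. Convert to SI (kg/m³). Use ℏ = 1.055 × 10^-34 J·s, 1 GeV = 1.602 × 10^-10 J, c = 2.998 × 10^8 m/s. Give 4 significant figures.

Mass density is [E]/(c²[L]³) = [E]⁴/(ℏ³c⁵).
1 GeV⁴ → 1/(ℏ³c⁵) × (1 GeV in J)⁴ = 2.316 × 10^20 kg/m³.
Convert the energy scale: 2.21 × 10^-3 eV⁴ = 2.21 × 10^-39 GeV⁴.
Result: 2.21 × 10^-39 × 2.316 × 10^20 = 5.118 × 10^-19 kg/m³.

5.118 × 10^-19 kg/m³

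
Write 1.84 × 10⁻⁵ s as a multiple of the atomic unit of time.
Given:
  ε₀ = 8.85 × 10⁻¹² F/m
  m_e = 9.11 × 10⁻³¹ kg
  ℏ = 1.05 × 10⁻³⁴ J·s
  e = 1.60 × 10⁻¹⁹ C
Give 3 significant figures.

atomic unit of time: τ_au = (4πε₀)²ℏ³/(m_e e⁴) = 2.40 × 10⁻¹⁷ s.
1.84 × 10⁻⁵ / 2.40 × 10⁻¹⁷ = 7.67 × 10¹¹

7.67 × 10¹¹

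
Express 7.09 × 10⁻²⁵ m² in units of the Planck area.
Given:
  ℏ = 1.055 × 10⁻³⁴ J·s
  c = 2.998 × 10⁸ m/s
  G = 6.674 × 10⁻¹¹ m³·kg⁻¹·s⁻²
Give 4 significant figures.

2.713 × 10⁴⁵

Planck area: A_P = ℏG/c³ = 2.613 × 10⁻⁷⁰ m².
7.09 × 10⁻²⁵ / 2.613 × 10⁻⁷⁰ = 2.713 × 10⁴⁵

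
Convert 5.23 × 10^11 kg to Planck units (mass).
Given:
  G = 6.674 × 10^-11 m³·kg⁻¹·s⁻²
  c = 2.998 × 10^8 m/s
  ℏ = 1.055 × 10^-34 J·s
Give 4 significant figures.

2.402 × 10^19

Planck mass: m_P = √(ℏc/G) = 2.177 × 10^-8 kg.
5.23 × 10^11 / 2.177 × 10^-8 = 2.402 × 10^19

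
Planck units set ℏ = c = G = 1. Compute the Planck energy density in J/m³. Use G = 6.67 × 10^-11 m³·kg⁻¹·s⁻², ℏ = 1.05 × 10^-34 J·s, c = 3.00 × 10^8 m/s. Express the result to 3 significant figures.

4.68 × 10^113 J/m³

Dimensional analysis gives u_P = c⁷/(ℏG²).
  = 2.19 × 10^59 / 4.67 × 10^-55
  = 4.68 × 10^113 J/m³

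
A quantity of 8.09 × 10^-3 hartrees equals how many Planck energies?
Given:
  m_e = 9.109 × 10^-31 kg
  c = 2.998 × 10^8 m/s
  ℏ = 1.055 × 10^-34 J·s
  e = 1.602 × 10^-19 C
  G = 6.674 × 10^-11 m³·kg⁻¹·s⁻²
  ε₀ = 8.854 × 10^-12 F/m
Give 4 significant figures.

hartree: E_h = m_e e⁴/(4πε₀ℏ)² = 4.354 × 10^-18 J
Planck energy: E_P = √(ℏc⁵/G) = 1.957 × 10^9 J
8.09 × 10^-3 × 4.354 × 10^-18 / 1.957 × 10^9 = 1.800 × 10^-29

1.800 × 10^-29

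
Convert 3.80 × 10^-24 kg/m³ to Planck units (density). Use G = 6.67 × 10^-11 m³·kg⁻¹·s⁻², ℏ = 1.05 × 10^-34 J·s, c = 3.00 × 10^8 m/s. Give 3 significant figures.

Planck density: ρ_P = c⁵/(ℏG²) = 5.20 × 10^96 kg/m³.
3.80 × 10^-24 / 5.20 × 10^96 = 7.30 × 10^-121

7.30 × 10^-121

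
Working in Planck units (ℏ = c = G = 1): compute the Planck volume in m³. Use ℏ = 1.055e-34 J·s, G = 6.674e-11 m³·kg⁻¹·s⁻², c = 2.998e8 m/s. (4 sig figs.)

The unique combination of the constants set to 1 with dimensions of volume is V_P = (ℏG/c³)^(3/2).
  = √(1.784e-209)
  = 4.224e-105 m³

4.224e-105 m³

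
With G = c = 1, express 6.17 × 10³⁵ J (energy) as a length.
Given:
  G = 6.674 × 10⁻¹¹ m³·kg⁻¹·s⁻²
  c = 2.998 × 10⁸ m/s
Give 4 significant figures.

Energy → length via G/c⁴.
6.17 × 10³⁵ J × (G/c⁴) = 5.097 × 10⁻⁹ m

5.097 × 10⁻⁹ m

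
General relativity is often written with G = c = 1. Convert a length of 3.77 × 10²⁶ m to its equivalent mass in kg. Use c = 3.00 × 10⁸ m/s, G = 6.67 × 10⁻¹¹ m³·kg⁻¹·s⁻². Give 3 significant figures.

5.09 × 10⁵³ kg

Length → mass via c²/G.
3.77 × 10²⁶ m × (c²/G) = 5.09 × 10⁵³ kg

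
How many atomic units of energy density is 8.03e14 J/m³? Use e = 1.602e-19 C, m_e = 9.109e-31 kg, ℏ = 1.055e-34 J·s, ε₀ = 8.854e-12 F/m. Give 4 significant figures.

27.41

atomic unit of energy density: u_au = E_h/a₀³ = m_e⁴e¹⁰/((4πε₀)⁵ℏ⁸) = 2.929e13 J/m³.
8.03e14 / 2.929e13 = 27.41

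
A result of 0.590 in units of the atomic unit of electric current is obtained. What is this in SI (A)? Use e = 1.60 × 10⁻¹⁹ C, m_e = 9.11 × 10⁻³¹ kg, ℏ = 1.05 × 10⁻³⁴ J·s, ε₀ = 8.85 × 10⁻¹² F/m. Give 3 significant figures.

3.94 × 10⁻³ A

One atomic unit of electric current: I_au = e E_h/ℏ = m_e e⁵/((4πε₀)²ℏ³) = 6.67 × 10⁻³ A.
0.590 × 6.67 × 10⁻³ A = 3.94 × 10⁻³ A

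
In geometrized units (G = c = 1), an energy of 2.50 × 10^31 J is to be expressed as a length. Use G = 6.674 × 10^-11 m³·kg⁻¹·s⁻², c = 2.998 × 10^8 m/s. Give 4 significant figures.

2.065 × 10^-13 m

Energy → length via G/c⁴.
2.50 × 10^31 J × (G/c⁴) = 2.065 × 10^-13 m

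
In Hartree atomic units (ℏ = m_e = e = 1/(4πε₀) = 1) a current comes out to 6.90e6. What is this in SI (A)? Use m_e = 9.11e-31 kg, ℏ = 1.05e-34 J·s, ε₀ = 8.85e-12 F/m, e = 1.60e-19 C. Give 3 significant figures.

One atomic unit of electric current: I_au = e E_h/ℏ = m_e e⁵/((4πε₀)²ℏ³) = 6.67e-3 A.
6.90e6 × 6.67e-3 A = 4.60e4 A

4.60e4 A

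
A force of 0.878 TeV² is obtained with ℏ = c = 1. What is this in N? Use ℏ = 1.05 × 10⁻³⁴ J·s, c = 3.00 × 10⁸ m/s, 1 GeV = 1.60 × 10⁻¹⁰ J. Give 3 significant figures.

7.14 × 10¹¹ N

Force is [E]/[L] = [E]²/(ℏc); restore (ℏc)⁻¹.
1 GeV² → 1/(ℏc) × (1 GeV in J)² = 8.13 × 10⁵ N.
Convert the energy scale: 0.878 TeV² = 8.78 × 10⁵ GeV².
Result: 8.78 × 10⁵ × 8.13 × 10⁵ = 7.14 × 10¹¹ N.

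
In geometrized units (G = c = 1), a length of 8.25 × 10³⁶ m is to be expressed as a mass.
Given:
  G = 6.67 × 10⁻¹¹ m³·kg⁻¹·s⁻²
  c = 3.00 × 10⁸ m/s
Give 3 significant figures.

1.11 × 10⁶⁴ kg

Length → mass via c²/G.
8.25 × 10³⁶ m × (c²/G) = 1.11 × 10⁶⁴ kg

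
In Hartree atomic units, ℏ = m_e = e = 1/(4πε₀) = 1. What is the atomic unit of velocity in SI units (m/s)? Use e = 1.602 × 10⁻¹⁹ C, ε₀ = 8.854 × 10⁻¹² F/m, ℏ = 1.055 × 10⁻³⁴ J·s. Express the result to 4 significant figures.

From ℏ = m_e = e = 1/(4πε₀) = 1 the velocity scale is v_au = e²/(4πε₀ℏ).
  = 2.566 × 10⁻³⁸ / 1.174 × 10⁻⁴⁴
  = 2.186 × 10⁶ m/s

2.186 × 10⁶ m/s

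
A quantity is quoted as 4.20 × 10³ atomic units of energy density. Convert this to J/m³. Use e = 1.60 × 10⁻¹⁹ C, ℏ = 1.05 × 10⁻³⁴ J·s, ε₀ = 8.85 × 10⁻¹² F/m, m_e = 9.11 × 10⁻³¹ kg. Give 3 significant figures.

1.27 × 10¹⁷ J/m³

One atomic unit of energy density: u_au = E_h/a₀³ = m_e⁴e¹⁰/((4πε₀)⁵ℏ⁸) = 3.01 × 10¹³ J/m³.
4.20 × 10³ × 3.01 × 10¹³ J/m³ = 1.27 × 10¹⁷ J/m³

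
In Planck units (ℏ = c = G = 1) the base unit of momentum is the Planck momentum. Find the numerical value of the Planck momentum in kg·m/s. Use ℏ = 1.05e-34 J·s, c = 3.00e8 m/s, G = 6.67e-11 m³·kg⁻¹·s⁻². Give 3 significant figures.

6.52 kg·m/s

p_P = √(ℏc³/G)
  = √(42.5)
  = 6.52 kg·m/s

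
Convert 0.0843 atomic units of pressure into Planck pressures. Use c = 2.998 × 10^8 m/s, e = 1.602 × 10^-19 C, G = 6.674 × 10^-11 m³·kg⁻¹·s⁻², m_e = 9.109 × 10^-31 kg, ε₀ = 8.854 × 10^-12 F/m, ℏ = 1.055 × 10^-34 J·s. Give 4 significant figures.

atomic unit of pressure: P_au = E_h/a₀³ = m_e⁴e¹⁰/((4πε₀)⁵ℏ⁸) = 2.929 × 10^13 Pa
Planck pressure: p_P = c⁷/(ℏG²) = 4.632 × 10^113 Pa
0.0843 × 2.929 × 10^13 / 4.632 × 10^113 = 5.331 × 10^-102

5.331 × 10^-102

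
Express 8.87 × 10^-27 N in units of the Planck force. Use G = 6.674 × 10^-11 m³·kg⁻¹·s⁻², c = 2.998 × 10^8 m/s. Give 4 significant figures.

Planck force: F_P = c⁴/G = 1.210 × 10^44 N.
8.87 × 10^-27 / 1.210 × 10^44 = 7.328 × 10^-71

7.328 × 10^-71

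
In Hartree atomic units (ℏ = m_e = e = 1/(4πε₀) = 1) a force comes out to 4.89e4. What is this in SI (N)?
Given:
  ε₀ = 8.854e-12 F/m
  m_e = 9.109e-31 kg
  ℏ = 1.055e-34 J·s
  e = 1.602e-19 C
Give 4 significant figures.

4.019e-3 N

One atomic unit of force: F_au = E_h/a₀ = m_e²e⁶/((4πε₀)³ℏ⁴) = 8.220e-8 N.
4.89e4 × 8.220e-8 N = 4.019e-3 N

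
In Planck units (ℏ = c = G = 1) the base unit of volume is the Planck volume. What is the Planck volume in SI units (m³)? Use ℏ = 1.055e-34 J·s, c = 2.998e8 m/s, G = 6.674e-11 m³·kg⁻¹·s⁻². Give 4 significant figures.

4.224e-105 m³

V_P = (ℏG/c³)^(3/2)
  = √(1.784e-209)
  = 4.224e-105 m³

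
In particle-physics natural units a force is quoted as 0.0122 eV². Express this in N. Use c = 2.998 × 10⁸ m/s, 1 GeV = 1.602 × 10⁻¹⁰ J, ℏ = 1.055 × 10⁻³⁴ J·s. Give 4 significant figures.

Force is [E]/[L] = [E]²/(ℏc); restore (ℏc)⁻¹.
1 GeV² → 1/(ℏc) × (1 GeV in J)² = 8.114 × 10⁵ N.
Convert the energy scale: 0.0122 eV² = 1.22 × 10⁻²⁰ GeV².
Result: 1.22 × 10⁻²⁰ × 8.114 × 10⁵ = 9.899 × 10⁻¹⁵ N.

9.899 × 10⁻¹⁵ N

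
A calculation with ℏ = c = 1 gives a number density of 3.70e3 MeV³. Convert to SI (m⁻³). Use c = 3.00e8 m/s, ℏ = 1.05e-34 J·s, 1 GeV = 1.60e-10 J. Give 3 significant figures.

Number density is [L]⁻³ = [E]³/(ℏc)³.
1 GeV³ → 1/(ℏc)³ × (1 GeV in J)³ = 1.31e47 m⁻³.
Convert the energy scale: 3.70e3 MeV³ = 3.70e-6 GeV³.
Result: 3.70e-6 × 1.31e47 = 4.85e41 m⁻³.

4.85e41 m⁻³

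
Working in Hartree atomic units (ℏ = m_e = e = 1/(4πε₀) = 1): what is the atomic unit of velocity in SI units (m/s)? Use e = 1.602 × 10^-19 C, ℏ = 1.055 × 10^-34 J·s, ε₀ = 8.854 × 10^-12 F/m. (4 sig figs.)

From ℏ = m_e = e = 1/(4πε₀) = 1 the velocity scale is v_au = e²/(4πε₀ℏ).
  = 2.566 × 10^-38 / 1.174 × 10^-44
  = 2.186 × 10^6 m/s

2.186 × 10^6 m/s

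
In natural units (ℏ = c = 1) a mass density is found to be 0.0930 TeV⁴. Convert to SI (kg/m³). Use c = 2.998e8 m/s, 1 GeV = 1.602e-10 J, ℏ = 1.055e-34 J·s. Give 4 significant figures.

Mass density is [E]/(c²[L]³) = [E]⁴/(ℏ³c⁵).
1 GeV⁴ → 1/(ℏ³c⁵) × (1 GeV in J)⁴ = 2.316e20 kg/m³.
Convert the energy scale: 0.0930 TeV⁴ = 9.30e10 GeV⁴.
Result: 9.30e10 × 2.316e20 = 2.154e31 kg/m³.

2.154e31 kg/m³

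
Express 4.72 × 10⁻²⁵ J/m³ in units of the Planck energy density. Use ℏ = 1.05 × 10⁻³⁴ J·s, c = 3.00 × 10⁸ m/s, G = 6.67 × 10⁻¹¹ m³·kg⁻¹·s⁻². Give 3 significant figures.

Planck energy density: u_P = c⁷/(ℏG²) = 4.68 × 10¹¹³ J/m³.
4.72 × 10⁻²⁵ / 4.68 × 10¹¹³ = 1.01 × 10⁻¹³⁸

1.01 × 10⁻¹³⁸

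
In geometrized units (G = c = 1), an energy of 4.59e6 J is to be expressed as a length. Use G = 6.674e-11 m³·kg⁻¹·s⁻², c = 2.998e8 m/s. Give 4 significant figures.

3.792e-38 m

Energy → length via G/c⁴.
4.59e6 J × (G/c⁴) = 3.792e-38 m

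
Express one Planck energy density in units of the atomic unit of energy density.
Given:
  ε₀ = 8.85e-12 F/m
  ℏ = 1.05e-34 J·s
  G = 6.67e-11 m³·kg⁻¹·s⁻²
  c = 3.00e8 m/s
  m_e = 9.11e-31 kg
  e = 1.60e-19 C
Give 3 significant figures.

1.55e100

Planck energy density: u_P = c⁷/(ℏG²) = 4.68e113 J/m³
atomic unit of energy density: u_au = E_h/a₀³ = m_e⁴e¹⁰/((4πε₀)⁵ℏ⁸) = 3.01e13 J/m³
ratio = 4.68e113 / 3.01e13 = 1.55e100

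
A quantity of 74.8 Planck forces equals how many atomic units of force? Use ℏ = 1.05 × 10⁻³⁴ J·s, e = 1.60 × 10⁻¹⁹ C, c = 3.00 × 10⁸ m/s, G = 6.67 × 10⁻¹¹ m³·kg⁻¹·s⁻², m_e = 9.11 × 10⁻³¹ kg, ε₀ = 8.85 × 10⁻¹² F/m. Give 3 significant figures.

1.09 × 10⁵³

Planck force: F_P = c⁴/G = 1.21 × 10⁴⁴ N
atomic unit of force: F_au = E_h/a₀ = m_e²e⁶/((4πε₀)³ℏ⁴) = 8.33 × 10⁻⁸ N
74.8 × 1.21 × 10⁴⁴ / 8.33 × 10⁻⁸ = 1.09 × 10⁵³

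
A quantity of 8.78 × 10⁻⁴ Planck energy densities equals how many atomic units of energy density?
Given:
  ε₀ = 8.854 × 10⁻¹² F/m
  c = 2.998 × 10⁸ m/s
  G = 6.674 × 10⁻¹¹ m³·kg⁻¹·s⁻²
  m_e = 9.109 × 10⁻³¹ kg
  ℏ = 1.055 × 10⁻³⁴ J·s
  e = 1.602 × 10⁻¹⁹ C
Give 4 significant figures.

1.389 × 10⁹⁷

Planck energy density: u_P = c⁷/(ℏG²) = 4.632 × 10¹¹³ J/m³
atomic unit of energy density: u_au = E_h/a₀³ = m_e⁴e¹⁰/((4πε₀)⁵ℏ⁸) = 2.929 × 10¹³ J/m³
8.78 × 10⁻⁴ × 4.632 × 10¹¹³ / 2.929 × 10¹³ = 1.389 × 10⁹⁷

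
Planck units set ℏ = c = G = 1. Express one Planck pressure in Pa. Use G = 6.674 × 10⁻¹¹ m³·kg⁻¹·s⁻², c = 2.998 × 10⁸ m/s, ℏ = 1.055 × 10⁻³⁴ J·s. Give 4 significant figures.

Dimensional analysis gives p_P = c⁷/(ℏG²).
  = 2.177 × 10⁵⁹ / 4.699 × 10⁻⁵⁵
  = 4.632 × 10¹¹³ Pa

4.632 × 10¹¹³ Pa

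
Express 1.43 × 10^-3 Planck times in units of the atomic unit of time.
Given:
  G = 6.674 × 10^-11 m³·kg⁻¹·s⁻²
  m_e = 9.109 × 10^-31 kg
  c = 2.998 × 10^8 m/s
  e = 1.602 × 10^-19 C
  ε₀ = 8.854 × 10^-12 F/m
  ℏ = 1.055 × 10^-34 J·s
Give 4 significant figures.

Planck time: t_P = √(ℏG/c⁵) = 5.392 × 10^-44 s
atomic unit of time: τ_au = (4πε₀)²ℏ³/(m_e e⁴) = 2.423 × 10^-17 s
1.43 × 10^-3 × 5.392 × 10^-44 / 2.423 × 10^-17 = 3.182 × 10^-30

3.182 × 10^-30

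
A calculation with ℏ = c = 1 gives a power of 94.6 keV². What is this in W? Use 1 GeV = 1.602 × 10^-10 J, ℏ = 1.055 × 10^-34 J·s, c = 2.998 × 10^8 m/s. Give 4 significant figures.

Power is [E]/[T] = [E]²/ℏ.
1 GeV² → 1/ℏ × (1 GeV in J)² = 2.433 × 10^14 W.
Convert the energy scale: 94.6 keV² = 9.46 × 10^-11 GeV².
Result: 9.46 × 10^-11 × 2.433 × 10^14 = 2.301 × 10^4 W.

2.301 × 10^4 W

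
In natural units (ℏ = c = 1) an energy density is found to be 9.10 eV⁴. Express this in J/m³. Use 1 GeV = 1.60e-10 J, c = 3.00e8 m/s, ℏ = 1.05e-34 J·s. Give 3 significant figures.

191 J/m³

[E]/[L]³ = [E]⁴/(ℏc)³; restore (ℏc)⁻³.
1 GeV⁴ → 1/(ℏc)³ × (1 GeV in J)⁴ = 2.10e37 J/m³.
Convert the energy scale: 9.10 eV⁴ = 9.10e-36 GeV⁴.
Result: 9.10e-36 × 2.10e37 = 191 J/m³.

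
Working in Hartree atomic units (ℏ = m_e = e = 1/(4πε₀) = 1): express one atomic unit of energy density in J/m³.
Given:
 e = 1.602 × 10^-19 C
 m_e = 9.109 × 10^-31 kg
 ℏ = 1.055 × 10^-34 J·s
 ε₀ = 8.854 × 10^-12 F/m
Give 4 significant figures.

2.929 × 10^13 J/m³

From ℏ = m_e = e = 1/(4πε₀) = 1 the energy density scale is u_au = E_h/a₀³ = m_e⁴e¹⁰/((4πε₀)⁵ℏ⁸).
E_h = 4.354 × 10^-18 J
a₀ = 5.297 × 10^-11 m
E_h/a₀³ = 2.929 × 10^13 J/m³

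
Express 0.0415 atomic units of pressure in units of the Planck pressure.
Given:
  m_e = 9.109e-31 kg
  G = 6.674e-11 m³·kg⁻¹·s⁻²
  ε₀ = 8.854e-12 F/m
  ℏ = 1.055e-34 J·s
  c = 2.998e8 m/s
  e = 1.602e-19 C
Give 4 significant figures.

atomic unit of pressure: P_au = E_h/a₀³ = m_e⁴e¹⁰/((4πε₀)⁵ℏ⁸) = 2.929e13 Pa
Planck pressure: p_P = c⁷/(ℏG²) = 4.632e113 Pa
0.0415 × 2.929e13 / 4.632e113 = 2.624e-102

2.624e-102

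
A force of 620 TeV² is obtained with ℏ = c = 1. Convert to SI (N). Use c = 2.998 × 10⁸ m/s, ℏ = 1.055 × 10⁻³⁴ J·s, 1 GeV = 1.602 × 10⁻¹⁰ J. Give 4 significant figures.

Force is [E]/[L] = [E]²/(ℏc); restore (ℏc)⁻¹.
1 GeV² → 1/(ℏc) × (1 GeV in J)² = 8.114 × 10⁵ N.
Convert the energy scale: 620 TeV² = 6.20 × 10⁸ GeV².
Result: 6.20 × 10⁸ × 8.114 × 10⁵ = 5.031 × 10¹⁴ N.

5.031 × 10¹⁴ N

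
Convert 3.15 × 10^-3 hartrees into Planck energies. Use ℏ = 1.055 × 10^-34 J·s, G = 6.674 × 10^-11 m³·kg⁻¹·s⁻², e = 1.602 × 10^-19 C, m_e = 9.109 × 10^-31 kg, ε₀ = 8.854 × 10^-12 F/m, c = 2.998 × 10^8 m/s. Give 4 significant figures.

hartree: E_h = m_e e⁴/(4πε₀ℏ)² = 4.354 × 10^-18 J
Planck energy: E_P = √(ℏc⁵/G) = 1.957 × 10^9 J
3.15 × 10^-3 × 4.354 × 10^-18 / 1.957 × 10^9 = 7.010 × 10^-30

7.010 × 10^-30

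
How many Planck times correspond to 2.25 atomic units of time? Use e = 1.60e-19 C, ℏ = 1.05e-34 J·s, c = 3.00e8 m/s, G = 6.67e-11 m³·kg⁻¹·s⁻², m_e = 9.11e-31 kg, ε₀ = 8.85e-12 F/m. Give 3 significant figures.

atomic unit of time: τ_au = (4πε₀)²ℏ³/(m_e e⁴) = 2.40e-17 s
Planck time: t_P = √(ℏG/c⁵) = 5.37e-44 s
2.25 × 2.40e-17 / 5.37e-44 = 1.01e27

1.01e27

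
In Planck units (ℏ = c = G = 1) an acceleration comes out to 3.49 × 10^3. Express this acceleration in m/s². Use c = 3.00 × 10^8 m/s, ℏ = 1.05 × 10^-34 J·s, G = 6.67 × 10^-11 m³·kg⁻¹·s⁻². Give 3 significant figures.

One Planck acceleration: a_P = √(c⁷/(ℏG)) = 5.59 × 10^51 m/s².
3.49 × 10^3 × 5.59 × 10^51 m/s² = 1.95 × 10^55 m/s²

1.95 × 10^55 m/s²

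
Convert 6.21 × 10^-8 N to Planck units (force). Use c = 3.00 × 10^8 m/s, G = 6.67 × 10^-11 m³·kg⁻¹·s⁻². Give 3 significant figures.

5.11 × 10^-52

Planck force: F_P = c⁴/G = 1.21 × 10^44 N.
6.21 × 10^-8 / 1.21 × 10^44 = 5.11 × 10^-52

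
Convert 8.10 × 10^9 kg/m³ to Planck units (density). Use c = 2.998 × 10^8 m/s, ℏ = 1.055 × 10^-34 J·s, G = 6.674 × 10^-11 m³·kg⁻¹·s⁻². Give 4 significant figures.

Planck density: ρ_P = c⁵/(ℏG²) = 5.154 × 10^96 kg/m³.
8.10 × 10^9 / 5.154 × 10^96 = 1.572 × 10^-87

1.572 × 10^-87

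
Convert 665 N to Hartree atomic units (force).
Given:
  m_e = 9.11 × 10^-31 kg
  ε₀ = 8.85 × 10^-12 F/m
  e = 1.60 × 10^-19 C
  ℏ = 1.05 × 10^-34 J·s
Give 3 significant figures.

7.99 × 10^9

atomic unit of force: F_au = E_h/a₀ = m_e²e⁶/((4πε₀)³ℏ⁴) = 8.33 × 10^-8 N.
665 / 8.33 × 10^-8 = 7.99 × 10^9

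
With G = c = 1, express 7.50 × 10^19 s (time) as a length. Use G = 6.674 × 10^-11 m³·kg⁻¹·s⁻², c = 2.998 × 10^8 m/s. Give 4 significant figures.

2.248 × 10^28 m

Time → length via c.
7.50 × 10^19 s × (c) = 2.248 × 10^28 m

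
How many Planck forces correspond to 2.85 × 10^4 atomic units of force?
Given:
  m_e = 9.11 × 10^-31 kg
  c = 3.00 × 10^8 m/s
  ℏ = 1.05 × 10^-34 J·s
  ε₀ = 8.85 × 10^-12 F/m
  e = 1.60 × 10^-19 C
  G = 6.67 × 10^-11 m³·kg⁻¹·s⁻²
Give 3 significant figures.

atomic unit of force: F_au = E_h/a₀ = m_e²e⁶/((4πε₀)³ℏ⁴) = 8.33 × 10^-8 N
Planck force: F_P = c⁴/G = 1.21 × 10^44 N
2.85 × 10^4 × 8.33 × 10^-8 / 1.21 × 10^44 = 1.95 × 10^-47

1.95 × 10^-47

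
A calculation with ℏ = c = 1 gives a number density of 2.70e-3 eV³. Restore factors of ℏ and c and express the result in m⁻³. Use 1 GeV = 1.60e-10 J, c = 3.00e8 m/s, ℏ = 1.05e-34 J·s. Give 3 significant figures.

3.54e17 m⁻³

Number density is [L]⁻³ = [E]³/(ℏc)³.
1 GeV³ → 1/(ℏc)³ × (1 GeV in J)³ = 1.31e47 m⁻³.
Convert the energy scale: 2.70e-3 eV³ = 2.70e-30 GeV³.
Result: 2.70e-30 × 1.31e47 = 3.54e17 m⁻³.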